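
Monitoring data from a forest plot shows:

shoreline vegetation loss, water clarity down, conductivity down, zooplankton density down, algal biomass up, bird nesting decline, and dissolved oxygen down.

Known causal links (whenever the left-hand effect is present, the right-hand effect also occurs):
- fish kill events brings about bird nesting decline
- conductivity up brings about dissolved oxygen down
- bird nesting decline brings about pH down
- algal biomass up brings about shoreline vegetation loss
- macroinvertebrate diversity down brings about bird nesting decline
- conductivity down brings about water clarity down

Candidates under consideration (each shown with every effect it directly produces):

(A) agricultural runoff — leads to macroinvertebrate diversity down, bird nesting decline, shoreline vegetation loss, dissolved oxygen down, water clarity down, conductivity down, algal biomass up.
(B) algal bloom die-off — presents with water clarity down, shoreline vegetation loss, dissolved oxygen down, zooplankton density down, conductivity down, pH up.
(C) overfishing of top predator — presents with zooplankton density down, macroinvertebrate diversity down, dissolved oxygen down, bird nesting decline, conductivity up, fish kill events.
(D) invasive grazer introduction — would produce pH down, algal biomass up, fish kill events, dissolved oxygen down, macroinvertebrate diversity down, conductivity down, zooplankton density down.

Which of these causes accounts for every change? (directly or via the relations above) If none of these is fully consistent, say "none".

For each candidate, compare predicted effects to what was observed:
(A) agricultural runoff — shoreline vegetation loss ✓; water clarity down ✓; conductivity down ✓; zooplankton density down ✗; algal biomass up ✓; bird nesting decline ✓; dissolved oxygen down ✓
(B) algal bloom die-off — does not account for algal biomass up, bird nesting decline
(C) overfishing of top predator — shoreline vegetation loss ✗; water clarity down ✗; conductivity down ✗; zooplankton density down ✓; algal biomass up ✗; bird nesting decline ✓; dissolved oxygen down ✓
(D) invasive grazer introduction — shoreline vegetation loss ✓ (via algal biomass up → shoreline vegetation loss); water clarity down ✓ (via conductivity down → water clarity down); conductivity down ✓; zooplankton density down ✓; algal biomass up ✓; bird nesting decline ✓ (via macroinvertebrate diversity down → bird nesting decline); dissolved oxygen down ✓
(D) alone accounts for all the evidence.

D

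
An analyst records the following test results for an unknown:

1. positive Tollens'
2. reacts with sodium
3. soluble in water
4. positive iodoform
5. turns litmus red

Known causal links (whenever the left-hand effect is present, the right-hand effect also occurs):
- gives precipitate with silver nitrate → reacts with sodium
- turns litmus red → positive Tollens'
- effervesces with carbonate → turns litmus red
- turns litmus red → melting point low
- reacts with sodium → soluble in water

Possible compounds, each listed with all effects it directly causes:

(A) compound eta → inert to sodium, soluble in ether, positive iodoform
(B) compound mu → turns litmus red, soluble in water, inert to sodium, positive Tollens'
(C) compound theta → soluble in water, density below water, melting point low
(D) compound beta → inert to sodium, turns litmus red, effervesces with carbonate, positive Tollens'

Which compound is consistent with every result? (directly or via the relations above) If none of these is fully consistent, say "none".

Per-candidate check:
(A) compound eta — positive Tollens' NO; reacts with sodium NO; soluble in water NO; positive iodoform yes; turns litmus red NO
(B) compound mu — fails on reacts with sodium, positive iodoform (predicts inert to sodium, not reacts with sodium)
(C) compound theta — positive Tollens' NO; reacts with sodium NO; soluble in water yes; positive iodoform NO; turns litmus red NO
(D) compound beta — positive Tollens' yes; reacts with sodium NO; soluble in water NO; positive iodoform NO; turns litmus red yes
None of the listed candidates fits everything.

none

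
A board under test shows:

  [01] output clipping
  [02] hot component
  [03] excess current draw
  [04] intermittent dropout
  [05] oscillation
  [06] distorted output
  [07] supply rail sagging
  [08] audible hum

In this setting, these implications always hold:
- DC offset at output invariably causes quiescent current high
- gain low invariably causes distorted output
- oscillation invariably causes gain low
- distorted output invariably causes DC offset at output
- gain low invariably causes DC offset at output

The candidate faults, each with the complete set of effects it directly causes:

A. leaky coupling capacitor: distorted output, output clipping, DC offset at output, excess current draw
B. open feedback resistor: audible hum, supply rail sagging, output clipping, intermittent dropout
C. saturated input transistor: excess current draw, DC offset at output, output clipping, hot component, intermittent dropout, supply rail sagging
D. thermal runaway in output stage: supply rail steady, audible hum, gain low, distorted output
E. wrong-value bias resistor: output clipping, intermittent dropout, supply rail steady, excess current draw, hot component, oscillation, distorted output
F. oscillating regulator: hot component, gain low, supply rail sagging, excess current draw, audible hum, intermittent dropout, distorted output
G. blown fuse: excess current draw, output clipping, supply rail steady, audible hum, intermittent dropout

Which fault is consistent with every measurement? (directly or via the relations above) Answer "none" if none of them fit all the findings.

none

Per-candidate check:
(A) leaky coupling capacitor — does not account for hot component, intermittent dropout, oscillation, supply rail sagging, audible hum
(B) open feedback resistor — output clipping ✓; hot component ✗; excess current draw ✗; intermittent dropout ✓; oscillation ✗; distorted output ✗; supply rail sagging ✓; audible hum ✓
(C) saturated input transistor — output clipping ✓; hot component ✓; excess current draw ✓; intermittent dropout ✓; oscillation ✗; distorted output ✗; supply rail sagging ✓; audible hum ✗
(D) thermal runaway in output stage — output clipping ✗; hot component ✗; excess current draw ✗; intermittent dropout ✗; oscillation ✗; distorted output ✓; supply rail sagging ✗; audible hum ✓
(E) wrong-value bias resistor — output clipping ✓; hot component ✓; excess current draw ✓; intermittent dropout ✓; oscillation ✓; distorted output ✓; supply rail sagging ✗; audible hum ✗
(F) oscillating regulator — output clipping ✗; hot component ✓; excess current draw ✓; intermittent dropout ✓; oscillation ✗; distorted output ✓; supply rail sagging ✓; audible hum ✓
(G) blown fuse — fails on hot component, oscillation, distorted output, supply rail sagging (predicts supply rail steady, not supply rail sagging)
Every candidate fails on at least one observation.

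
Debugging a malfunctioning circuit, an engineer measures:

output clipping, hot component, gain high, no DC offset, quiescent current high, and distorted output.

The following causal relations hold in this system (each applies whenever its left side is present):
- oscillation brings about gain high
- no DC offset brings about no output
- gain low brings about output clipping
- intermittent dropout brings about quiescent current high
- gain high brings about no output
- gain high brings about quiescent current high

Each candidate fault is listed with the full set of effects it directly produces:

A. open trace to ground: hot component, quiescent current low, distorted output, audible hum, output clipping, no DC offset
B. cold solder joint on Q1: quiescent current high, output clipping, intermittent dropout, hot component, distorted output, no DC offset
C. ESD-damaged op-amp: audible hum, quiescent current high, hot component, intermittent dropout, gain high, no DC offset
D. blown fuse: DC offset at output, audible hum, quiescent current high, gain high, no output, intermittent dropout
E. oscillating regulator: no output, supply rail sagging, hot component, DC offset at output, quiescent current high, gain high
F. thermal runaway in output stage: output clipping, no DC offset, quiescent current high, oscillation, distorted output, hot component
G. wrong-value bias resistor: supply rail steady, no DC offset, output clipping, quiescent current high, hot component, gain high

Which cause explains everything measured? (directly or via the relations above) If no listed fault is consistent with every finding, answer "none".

F

Testing each hypothesis:
(A) open trace to ground — output clipping ✓; hot component ✓; gain high ✗; no DC offset ✓; quiescent current high ✗; distorted output ✓
(B) cold solder joint on Q1 — output clipping ✓; hot component ✓; gain high ✗; no DC offset ✓; quiescent current high ✓; distorted output ✓
(C) ESD-damaged op-amp — output clipping ✗; hot component ✓; gain high ✓; no DC offset ✓; quiescent current high ✓; distorted output ✗
(D) blown fuse — fails on output clipping, hot component, no DC offset, distorted output (predicts DC offset at output, not no DC offset)
(E) oscillating regulator — output clipping ✗; hot component ✓; gain high ✓; no DC offset ✗; quiescent current high ✓; distorted output ✗
(F) thermal runaway in output stage — output clipping ✓; hot component ✓; gain high ✓ (by oscillation → gain high); no DC offset ✓; quiescent current high ✓; distorted output ✓
(G) wrong-value bias resistor — does not account for distorted output
(F) is the only candidate with no mismatches.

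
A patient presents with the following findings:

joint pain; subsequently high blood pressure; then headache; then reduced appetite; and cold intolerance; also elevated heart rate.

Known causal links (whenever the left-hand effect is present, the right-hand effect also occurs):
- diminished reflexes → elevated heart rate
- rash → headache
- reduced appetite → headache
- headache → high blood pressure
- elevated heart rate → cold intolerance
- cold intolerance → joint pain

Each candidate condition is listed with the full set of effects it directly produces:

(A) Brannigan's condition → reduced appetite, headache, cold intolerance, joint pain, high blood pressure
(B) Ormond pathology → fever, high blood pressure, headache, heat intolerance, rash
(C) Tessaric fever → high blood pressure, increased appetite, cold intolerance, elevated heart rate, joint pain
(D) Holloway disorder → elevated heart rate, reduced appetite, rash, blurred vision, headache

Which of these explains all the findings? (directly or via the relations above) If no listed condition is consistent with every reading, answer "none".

For each candidate, compare predicted effects to what was observed:
(A) Brannigan's condition — does not account for elevated heart rate
(B) Ormond pathology — joint pain miss; high blood pressure match; headache match; reduced appetite miss; cold intolerance miss; elevated heart rate miss
(C) Tessaric fever — fails on headache, reduced appetite (predicts increased appetite, not reduced appetite)
(D) Holloway disorder — joint pain match (via elevated heart rate → cold intolerance → joint pain); high blood pressure match (via headache → high blood pressure); headache match; reduced appetite match; cold intolerance match (via elevated heart rate → cold intolerance); elevated heart rate match
(D) alone accounts for all the evidence.

D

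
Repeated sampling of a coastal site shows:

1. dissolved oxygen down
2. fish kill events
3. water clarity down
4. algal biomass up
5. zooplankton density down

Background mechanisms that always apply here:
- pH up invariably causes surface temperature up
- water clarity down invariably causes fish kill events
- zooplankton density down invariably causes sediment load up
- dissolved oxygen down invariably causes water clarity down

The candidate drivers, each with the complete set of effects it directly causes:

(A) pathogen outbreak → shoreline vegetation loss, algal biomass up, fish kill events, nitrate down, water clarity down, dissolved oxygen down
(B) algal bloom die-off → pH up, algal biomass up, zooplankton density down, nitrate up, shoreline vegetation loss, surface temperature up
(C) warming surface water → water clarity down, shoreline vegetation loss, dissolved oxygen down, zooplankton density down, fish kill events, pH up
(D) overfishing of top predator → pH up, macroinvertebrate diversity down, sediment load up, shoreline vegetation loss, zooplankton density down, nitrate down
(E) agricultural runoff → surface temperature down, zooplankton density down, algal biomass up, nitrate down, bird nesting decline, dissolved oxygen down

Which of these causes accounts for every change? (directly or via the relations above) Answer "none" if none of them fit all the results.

For each candidate, compare predicted effects to what was observed:
(A) pathogen outbreak — does not account for zooplankton density down
(B) algal bloom die-off — dissolved oxygen down miss; fish kill events miss; water clarity down miss; algal biomass up match; zooplankton density down match
(C) warming surface water — does not account for algal biomass up
(D) overfishing of top predator — dissolved oxygen down miss; fish kill events miss; water clarity down miss; algal biomass up miss; zooplankton density down match
(E) agricultural runoff — accounts for every observation (fish kill events via dissolved oxygen down → water clarity down → fish kill events)
Only (E) is consistent with every observation.

E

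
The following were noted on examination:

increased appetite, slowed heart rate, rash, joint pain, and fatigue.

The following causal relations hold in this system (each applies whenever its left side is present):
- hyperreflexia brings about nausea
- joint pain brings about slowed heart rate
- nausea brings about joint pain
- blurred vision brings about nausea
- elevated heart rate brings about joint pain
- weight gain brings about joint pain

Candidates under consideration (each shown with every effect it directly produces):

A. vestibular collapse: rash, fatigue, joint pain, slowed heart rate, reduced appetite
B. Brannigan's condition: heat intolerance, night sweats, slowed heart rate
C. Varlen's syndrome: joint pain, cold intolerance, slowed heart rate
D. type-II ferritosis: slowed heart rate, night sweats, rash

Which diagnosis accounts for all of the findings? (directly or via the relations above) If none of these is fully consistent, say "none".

For each candidate, compare predicted effects to what was observed:
(A) vestibular collapse — fails on increased appetite (predicts reduced appetite, not increased appetite)
(B) Brannigan's condition — increased appetite -; slowed heart rate +; rash -; joint pain -; fatigue -
(C) Varlen's syndrome — increased appetite -; slowed heart rate +; rash -; joint pain +; fatigue -
(D) type-II ferritosis — does not account for increased appetite, joint pain, fatigue
No candidate is consistent with all observations.

none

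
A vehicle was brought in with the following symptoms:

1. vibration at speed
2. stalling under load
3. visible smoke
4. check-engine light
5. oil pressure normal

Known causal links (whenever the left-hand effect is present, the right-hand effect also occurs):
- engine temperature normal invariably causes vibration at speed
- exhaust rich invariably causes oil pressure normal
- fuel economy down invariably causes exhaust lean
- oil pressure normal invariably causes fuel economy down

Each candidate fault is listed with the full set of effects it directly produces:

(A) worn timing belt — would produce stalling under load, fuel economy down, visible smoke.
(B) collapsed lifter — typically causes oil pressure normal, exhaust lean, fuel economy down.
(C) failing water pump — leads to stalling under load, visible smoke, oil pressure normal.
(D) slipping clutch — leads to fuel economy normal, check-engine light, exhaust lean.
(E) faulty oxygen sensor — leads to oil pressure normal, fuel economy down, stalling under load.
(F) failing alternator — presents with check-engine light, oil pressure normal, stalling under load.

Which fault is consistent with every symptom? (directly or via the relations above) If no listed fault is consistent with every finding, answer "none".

Checking each candidate against the observations:
(A) worn timing belt — does not account for vibration at speed, check-engine light, oil pressure normal
(B) collapsed lifter — does not account for vibration at speed, stalling under load, visible smoke, check-engine light
(C) failing water pump — vibration at speed ✗; stalling under load ✓; visible smoke ✓; check-engine light ✗; oil pressure normal ✓
(D) slipping clutch — does not account for vibration at speed, stalling under load, visible smoke, oil pressure normal
(E) faulty oxygen sensor — vibration at speed ✗; stalling under load ✓; visible smoke ✗; check-engine light ✗; oil pressure normal ✓
(F) failing alternator — vibration at speed ✗; stalling under load ✓; visible smoke ✗; check-engine light ✓; oil pressure normal ✓
Every candidate fails on at least one observation.

none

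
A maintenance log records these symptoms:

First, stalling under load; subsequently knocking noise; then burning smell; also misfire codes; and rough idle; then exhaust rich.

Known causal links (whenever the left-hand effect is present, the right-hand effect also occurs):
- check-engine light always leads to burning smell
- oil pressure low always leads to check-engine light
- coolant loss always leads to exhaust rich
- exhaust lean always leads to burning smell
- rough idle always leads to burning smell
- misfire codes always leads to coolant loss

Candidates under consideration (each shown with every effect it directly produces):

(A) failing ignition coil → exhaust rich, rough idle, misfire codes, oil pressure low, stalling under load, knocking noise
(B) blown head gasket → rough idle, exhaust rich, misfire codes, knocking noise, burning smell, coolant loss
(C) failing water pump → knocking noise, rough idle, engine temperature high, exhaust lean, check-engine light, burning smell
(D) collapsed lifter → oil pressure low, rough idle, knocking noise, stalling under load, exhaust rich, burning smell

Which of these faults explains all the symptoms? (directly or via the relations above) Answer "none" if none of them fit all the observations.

Checking each candidate against the observations:
(A) failing ignition coil — accounts for every observation (burning smell by rough idle → burning smell)
(B) blown head gasket — does not account for stalling under load
(C) failing water pump — fails on stalling under load, misfire codes, exhaust rich (predicts exhaust lean, not exhaust rich)
(D) collapsed lifter — stalling under load +; knocking noise +; burning smell +; misfire codes -; rough idle +; exhaust rich +
Only (A) is consistent with every observation.

A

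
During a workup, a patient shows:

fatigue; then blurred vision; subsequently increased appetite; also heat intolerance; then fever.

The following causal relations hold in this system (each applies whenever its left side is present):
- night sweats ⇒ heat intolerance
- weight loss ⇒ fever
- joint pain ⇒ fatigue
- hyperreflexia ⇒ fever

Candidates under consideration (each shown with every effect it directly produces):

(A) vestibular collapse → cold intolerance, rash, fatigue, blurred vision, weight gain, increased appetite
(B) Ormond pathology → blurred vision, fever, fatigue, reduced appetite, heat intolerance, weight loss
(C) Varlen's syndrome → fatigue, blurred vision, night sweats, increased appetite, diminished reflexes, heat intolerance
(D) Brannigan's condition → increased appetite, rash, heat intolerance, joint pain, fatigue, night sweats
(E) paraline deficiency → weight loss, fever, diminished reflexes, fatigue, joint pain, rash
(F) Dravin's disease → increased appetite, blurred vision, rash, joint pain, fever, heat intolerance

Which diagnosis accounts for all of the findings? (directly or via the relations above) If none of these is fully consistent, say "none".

F

Testing each hypothesis:
(A) vestibular collapse — fatigue ✓; blurred vision ✓; increased appetite ✓; heat intolerance ✗; fever ✗
(B) Ormond pathology — fatigue ✓; blurred vision ✓; increased appetite ✗; heat intolerance ✓; fever ✓
(C) Varlen's syndrome — does not account for fever
(D) Brannigan's condition — fatigue ✓; blurred vision ✗; increased appetite ✓; heat intolerance ✓; fever ✗
(E) paraline deficiency — fatigue ✓; blurred vision ✗; increased appetite ✗; heat intolerance ✗; fever ✓
(F) Dravin's disease — accounts for every observation (fatigue by joint pain → fatigue)
(F) alone accounts for all the evidence.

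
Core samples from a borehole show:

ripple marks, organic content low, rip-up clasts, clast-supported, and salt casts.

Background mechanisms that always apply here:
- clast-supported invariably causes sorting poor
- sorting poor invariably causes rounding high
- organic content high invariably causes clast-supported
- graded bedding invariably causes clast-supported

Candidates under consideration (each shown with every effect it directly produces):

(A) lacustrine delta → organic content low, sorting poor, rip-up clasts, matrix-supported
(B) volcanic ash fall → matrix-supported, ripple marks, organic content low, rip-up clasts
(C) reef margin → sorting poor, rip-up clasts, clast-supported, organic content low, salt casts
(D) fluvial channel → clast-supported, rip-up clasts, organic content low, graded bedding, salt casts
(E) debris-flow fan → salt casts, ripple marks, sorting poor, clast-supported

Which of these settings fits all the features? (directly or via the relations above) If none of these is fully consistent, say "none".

For each candidate, compare predicted effects to what was observed:
(A) lacustrine delta — ripple marks miss; organic content low match; rip-up clasts match; clast-supported miss; salt casts miss
(B) volcanic ash fall — fails on clast-supported, salt casts (predicts matrix-supported, not clast-supported)
(C) reef margin — ripple marks miss; organic content low match; rip-up clasts match; clast-supported match; salt casts match
(D) fluvial channel — ripple marks miss; organic content low match; rip-up clasts match; clast-supported match; salt casts match
(E) debris-flow fan — does not account for organic content low, rip-up clasts
No candidate is consistent with all observations.

none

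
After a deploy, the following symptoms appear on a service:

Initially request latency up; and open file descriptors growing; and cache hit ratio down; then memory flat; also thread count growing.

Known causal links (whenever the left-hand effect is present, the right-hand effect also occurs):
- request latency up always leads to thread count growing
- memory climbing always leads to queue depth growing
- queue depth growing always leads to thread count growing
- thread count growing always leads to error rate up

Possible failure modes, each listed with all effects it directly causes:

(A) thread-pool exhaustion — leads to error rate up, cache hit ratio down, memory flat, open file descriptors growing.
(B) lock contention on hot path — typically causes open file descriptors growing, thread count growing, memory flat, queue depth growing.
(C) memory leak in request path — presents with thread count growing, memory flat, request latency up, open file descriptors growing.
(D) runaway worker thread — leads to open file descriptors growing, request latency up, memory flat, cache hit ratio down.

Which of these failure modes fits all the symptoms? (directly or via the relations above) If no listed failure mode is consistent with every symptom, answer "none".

D

Per-candidate check:
(A) thread-pool exhaustion — request latency up ✗; open file descriptors growing ✓; cache hit ratio down ✓; memory flat ✓; thread count growing ✗
(B) lock contention on hot path — does not account for request latency up, cache hit ratio down
(C) memory leak in request path — does not account for cache hit ratio down
(D) runaway worker thread — request latency up ✓; open file descriptors growing ✓; cache hit ratio down ✓; memory flat ✓; thread count growing ✓ (through request latency up → thread count growing)
(D) is the only candidate with no mismatches.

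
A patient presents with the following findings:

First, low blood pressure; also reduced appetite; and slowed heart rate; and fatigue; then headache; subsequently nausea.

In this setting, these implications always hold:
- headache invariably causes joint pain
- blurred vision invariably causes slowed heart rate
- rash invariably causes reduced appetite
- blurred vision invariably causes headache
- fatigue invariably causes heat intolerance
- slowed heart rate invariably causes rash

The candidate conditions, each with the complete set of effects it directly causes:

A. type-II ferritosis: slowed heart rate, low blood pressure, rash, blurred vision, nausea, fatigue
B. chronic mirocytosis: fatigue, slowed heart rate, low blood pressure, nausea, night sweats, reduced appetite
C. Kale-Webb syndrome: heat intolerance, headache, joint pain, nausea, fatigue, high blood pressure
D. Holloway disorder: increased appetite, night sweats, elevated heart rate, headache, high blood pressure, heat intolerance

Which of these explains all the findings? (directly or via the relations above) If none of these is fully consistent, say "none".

A

Testing each hypothesis:
(A) type-II ferritosis — low blood pressure +; reduced appetite + (via rash → reduced appetite); slowed heart rate +; fatigue +; headache + (via blurred vision → headache); nausea +
(B) chronic mirocytosis — low blood pressure +; reduced appetite +; slowed heart rate +; fatigue +; headache -; nausea +
(C) Kale-Webb syndrome — low blood pressure -; reduced appetite -; slowed heart rate -; fatigue +; headache +; nausea +
(D) Holloway disorder — low blood pressure -; reduced appetite -; slowed heart rate -; fatigue -; headache +; nausea -
Only (A) is consistent with every observation.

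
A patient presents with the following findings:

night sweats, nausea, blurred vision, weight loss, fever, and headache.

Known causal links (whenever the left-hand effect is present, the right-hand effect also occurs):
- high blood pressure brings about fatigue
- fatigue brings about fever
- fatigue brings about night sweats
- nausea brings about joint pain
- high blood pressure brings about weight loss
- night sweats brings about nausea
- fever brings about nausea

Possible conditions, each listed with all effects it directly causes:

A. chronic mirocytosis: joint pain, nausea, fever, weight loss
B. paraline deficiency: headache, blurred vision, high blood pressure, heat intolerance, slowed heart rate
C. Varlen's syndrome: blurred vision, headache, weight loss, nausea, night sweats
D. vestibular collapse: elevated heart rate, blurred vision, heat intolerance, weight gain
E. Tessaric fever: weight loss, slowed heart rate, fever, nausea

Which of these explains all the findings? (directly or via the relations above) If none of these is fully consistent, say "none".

Checking each candidate against the observations:
(A) chronic mirocytosis — night sweats ✗; nausea ✓; blurred vision ✗; weight loss ✓; fever ✓; headache ✗
(B) paraline deficiency — accounts for every observation (night sweats by high blood pressure → fatigue → night sweats)
(C) Varlen's syndrome — night sweats ✓; nausea ✓; blurred vision ✓; weight loss ✓; fever ✗; headache ✓
(D) vestibular collapse — fails on night sweats, nausea, weight loss, fever, headache (predicts weight gain, not weight loss)
(E) Tessaric fever — night sweats ✗; nausea ✓; blurred vision ✗; weight loss ✓; fever ✓; headache ✗
(B) alone accounts for all the evidence.

B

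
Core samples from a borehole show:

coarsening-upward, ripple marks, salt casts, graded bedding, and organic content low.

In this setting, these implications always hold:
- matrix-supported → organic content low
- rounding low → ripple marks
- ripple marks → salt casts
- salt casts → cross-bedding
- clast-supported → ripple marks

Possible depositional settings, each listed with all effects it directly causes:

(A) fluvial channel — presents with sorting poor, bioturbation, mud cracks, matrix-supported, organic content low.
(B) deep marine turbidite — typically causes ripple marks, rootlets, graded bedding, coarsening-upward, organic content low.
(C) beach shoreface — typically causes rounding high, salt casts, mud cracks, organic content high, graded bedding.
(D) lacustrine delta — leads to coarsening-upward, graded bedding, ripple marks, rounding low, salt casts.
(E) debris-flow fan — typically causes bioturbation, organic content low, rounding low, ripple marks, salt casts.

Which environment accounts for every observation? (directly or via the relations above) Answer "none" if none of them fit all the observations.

Testing each hypothesis:
(A) fluvial channel — coarsening-upward -; ripple marks -; salt casts -; graded bedding -; organic content low +
(B) deep marine turbidite — accounts for every observation (salt casts through ripple marks → salt casts)
(C) beach shoreface — fails on coarsening-upward, ripple marks, organic content low (predicts organic content high, not organic content low)
(D) lacustrine delta — coarsening-upward +; ripple marks +; salt casts +; graded bedding +; organic content low -
(E) debris-flow fan — does not account for coarsening-upward, graded bedding
Only (B) is consistent with every observation.

B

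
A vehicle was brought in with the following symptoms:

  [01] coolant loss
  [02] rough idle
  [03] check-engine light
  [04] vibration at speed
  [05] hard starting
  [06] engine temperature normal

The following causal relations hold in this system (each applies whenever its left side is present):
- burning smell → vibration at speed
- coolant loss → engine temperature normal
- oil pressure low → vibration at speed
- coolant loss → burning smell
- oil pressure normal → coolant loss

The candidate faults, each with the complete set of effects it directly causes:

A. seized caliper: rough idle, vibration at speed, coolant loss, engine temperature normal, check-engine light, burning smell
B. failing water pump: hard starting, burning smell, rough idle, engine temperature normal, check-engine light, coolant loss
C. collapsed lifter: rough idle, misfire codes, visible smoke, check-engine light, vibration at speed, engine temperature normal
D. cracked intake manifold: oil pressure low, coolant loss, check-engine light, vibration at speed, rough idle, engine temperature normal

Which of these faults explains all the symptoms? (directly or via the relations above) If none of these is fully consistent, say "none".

B

Per-candidate check:
(A) seized caliper — coolant loss match; rough idle match; check-engine light match; vibration at speed match; hard starting miss; engine temperature normal match
(B) failing water pump — accounts for every observation (vibration at speed through burning smell → vibration at speed)
(C) collapsed lifter — does not account for coolant loss, hard starting
(D) cracked intake manifold — coolant loss match; rough idle match; check-engine light match; vibration at speed match; hard starting miss; engine temperature normal match
Only (B) is consistent with every observation.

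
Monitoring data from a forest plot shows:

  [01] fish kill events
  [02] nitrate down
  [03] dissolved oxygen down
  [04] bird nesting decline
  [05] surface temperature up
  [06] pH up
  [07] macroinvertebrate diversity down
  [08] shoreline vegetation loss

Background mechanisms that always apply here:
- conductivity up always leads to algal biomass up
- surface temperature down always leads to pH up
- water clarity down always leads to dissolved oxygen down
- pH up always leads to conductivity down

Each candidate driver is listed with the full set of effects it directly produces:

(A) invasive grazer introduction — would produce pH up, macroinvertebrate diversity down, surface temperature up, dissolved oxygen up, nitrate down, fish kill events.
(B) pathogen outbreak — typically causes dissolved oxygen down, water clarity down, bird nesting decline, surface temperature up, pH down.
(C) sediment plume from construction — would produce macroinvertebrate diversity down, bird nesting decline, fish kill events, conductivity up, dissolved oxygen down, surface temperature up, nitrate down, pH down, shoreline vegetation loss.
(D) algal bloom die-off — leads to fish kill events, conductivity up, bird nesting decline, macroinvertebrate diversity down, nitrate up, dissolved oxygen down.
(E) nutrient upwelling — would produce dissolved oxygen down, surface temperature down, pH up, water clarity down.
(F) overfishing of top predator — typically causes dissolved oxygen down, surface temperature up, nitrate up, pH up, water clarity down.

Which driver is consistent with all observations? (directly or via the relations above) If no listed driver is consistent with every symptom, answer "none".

Testing each hypothesis:
(A) invasive grazer introduction — fish kill events +; nitrate down +; dissolved oxygen down -; bird nesting decline -; surface temperature up +; pH up +; macroinvertebrate diversity down +; shoreline vegetation loss -
(B) pathogen outbreak — fish kill events -; nitrate down -; dissolved oxygen down +; bird nesting decline +; surface temperature up +; pH up -; macroinvertebrate diversity down -; shoreline vegetation loss -
(C) sediment plume from construction — fish kill events +; nitrate down +; dissolved oxygen down +; bird nesting decline +; surface temperature up +; pH up -; macroinvertebrate diversity down +; shoreline vegetation loss +
(D) algal bloom die-off — fails on nitrate down, surface temperature up, pH up, shoreline vegetation loss (predicts nitrate up, not nitrate down)
(E) nutrient upwelling — fails on fish kill events, nitrate down, bird nesting decline, surface temperature up, macroinvertebrate diversity down, shoreline vegetation loss (predicts surface temperature down, not surface temperature up)
(F) overfishing of top predator — fails on fish kill events, nitrate down, bird nesting decline, macroinvertebrate diversity down, shoreline vegetation loss (predicts nitrate up, not nitrate down)
Every candidate fails on at least one observation.

none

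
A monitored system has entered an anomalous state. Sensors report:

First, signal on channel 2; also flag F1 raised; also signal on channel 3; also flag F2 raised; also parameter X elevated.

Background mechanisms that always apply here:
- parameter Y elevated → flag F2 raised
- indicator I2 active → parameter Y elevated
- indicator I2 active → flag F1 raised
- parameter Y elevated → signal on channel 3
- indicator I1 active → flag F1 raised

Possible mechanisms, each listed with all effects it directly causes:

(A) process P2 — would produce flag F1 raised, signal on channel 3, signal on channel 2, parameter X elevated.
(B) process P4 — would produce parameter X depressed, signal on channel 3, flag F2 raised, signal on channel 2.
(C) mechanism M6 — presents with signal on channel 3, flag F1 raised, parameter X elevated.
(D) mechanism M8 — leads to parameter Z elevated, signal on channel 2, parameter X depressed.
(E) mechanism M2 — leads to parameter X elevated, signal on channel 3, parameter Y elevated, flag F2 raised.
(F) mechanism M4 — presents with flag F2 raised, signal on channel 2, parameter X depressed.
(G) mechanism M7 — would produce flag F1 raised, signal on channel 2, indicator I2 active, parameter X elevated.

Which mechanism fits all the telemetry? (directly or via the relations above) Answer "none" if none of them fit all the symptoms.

G

For each candidate, compare predicted effects to what was observed:
(A) process P2 — signal on channel 2 yes; flag F1 raised yes; signal on channel 3 yes; flag F2 raised NO; parameter X elevated yes
(B) process P4 — signal on channel 2 yes; flag F1 raised NO; signal on channel 3 yes; flag F2 raised yes; parameter X elevated NO
(C) mechanism M6 — does not account for signal on channel 2, flag F2 raised
(D) mechanism M8 — signal on channel 2 yes; flag F1 raised NO; signal on channel 3 NO; flag F2 raised NO; parameter X elevated NO
(E) mechanism M2 — does not account for signal on channel 2, flag F1 raised
(F) mechanism M4 — signal on channel 2 yes; flag F1 raised NO; signal on channel 3 NO; flag F2 raised yes; parameter X elevated NO
(G) mechanism M7 — signal on channel 2 yes; flag F1 raised yes; signal on channel 3 yes (by indicator I2 active → parameter Y elevated → signal on channel 3); flag F2 raised yes (by indicator I2 active → parameter Y elevated → flag F2 raised); parameter X elevated yes
Only (G) is consistent with every observation.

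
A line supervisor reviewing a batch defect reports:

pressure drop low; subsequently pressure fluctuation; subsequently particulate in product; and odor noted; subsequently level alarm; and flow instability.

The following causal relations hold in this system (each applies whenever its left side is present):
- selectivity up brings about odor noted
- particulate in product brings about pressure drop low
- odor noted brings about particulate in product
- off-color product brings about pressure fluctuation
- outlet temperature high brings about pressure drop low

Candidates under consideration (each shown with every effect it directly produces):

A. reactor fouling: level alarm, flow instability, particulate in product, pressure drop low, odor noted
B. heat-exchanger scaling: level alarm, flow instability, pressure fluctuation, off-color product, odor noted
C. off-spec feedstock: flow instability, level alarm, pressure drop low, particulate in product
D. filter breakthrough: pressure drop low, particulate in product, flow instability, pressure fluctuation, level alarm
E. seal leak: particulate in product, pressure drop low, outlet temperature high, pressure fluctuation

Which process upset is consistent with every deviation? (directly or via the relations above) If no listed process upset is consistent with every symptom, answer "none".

Testing each hypothesis:
(A) reactor fouling — pressure drop low yes; pressure fluctuation NO; particulate in product yes; odor noted yes; level alarm yes; flow instability yes
(B) heat-exchanger scaling — pressure drop low yes (by odor noted → particulate in product → pressure drop low); pressure fluctuation yes; particulate in product yes (by odor noted → particulate in product); odor noted yes; level alarm yes; flow instability yes
(C) off-spec feedstock — pressure drop low yes; pressure fluctuation NO; particulate in product yes; odor noted NO; level alarm yes; flow instability yes
(D) filter breakthrough — does not account for odor noted
(E) seal leak — pressure drop low yes; pressure fluctuation yes; particulate in product yes; odor noted NO; level alarm NO; flow instability NO
(B) is the only candidate with no mismatches.

B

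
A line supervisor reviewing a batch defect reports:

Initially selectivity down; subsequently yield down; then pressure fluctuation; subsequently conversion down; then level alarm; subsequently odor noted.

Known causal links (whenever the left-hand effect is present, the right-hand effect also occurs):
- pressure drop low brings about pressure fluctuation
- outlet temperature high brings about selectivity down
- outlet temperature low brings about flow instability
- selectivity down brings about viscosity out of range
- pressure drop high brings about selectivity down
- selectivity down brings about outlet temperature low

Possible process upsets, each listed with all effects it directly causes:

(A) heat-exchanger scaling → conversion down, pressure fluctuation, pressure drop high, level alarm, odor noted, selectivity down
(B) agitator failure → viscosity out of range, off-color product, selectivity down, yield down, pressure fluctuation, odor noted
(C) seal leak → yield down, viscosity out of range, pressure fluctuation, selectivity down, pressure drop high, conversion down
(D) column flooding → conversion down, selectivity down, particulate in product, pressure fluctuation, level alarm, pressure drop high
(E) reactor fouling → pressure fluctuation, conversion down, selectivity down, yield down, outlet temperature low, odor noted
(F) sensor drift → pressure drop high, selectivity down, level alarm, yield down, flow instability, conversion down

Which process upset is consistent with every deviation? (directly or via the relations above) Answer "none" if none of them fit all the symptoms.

none

For each candidate, compare predicted effects to what was observed:
(A) heat-exchanger scaling — selectivity down yes; yield down NO; pressure fluctuation yes; conversion down yes; level alarm yes; odor noted yes
(B) agitator failure — does not account for conversion down, level alarm
(C) seal leak — does not account for level alarm, odor noted
(D) column flooding — selectivity down yes; yield down NO; pressure fluctuation yes; conversion down yes; level alarm yes; odor noted NO
(E) reactor fouling — selectivity down yes; yield down yes; pressure fluctuation yes; conversion down yes; level alarm NO; odor noted yes
(F) sensor drift — does not account for pressure fluctuation, odor noted
Every candidate fails on at least one observation.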